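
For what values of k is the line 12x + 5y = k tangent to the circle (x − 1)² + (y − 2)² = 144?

k = −134 or k = 178

For a tangent, require d(centre, line) = r = 12.
|12·1 + 5·2 − k| / √169 = 12
|k − (22)| = 12·13, so k = 178 or k = −134.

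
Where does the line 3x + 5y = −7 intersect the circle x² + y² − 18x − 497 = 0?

(−14, 7) and (26, −17)

Express y = (−7 − 3x)/5 and substitute into the circle:
34x² − 408x − 12376 = 0  ⟹  x² − 12x − 364 = 0
x = 26 or x = −14, giving (26, −17) and (−14, 7).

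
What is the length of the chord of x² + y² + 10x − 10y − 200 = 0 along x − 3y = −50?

8√10

The distance from (−5, 5) to the line is 30/√10, and r² = 250.
Chord = 2√(r² − d²) = 2·√(160) = 8√10.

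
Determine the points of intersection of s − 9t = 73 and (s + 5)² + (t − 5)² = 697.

(−26, −11) and (19, −6)

Express t = (−73 + s)/9 and substitute into the circle:
82s² + 574s − 40508 = 0  ⟹  s² + 7s − 494 = 0
s = 19 or s = −26, giving (19, −6) and (−26, −11).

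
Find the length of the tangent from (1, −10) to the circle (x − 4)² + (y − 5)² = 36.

The centre is (4, 5) and r = 6. The square of the distance from P to the centre is 9 + 225 = 234.
Power of the point: PT² = |PO|² − r² = 198, so PT = 3√22.

3√22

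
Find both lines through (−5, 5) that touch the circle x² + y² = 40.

3x − y = −20 and x − 3y = −20

Write the tangent as mx − y + (5 − m·(−5)) = 0 and set its distance from the centre to 2√10:
[m·(5) − (−5)]² = 40(m² + 1)
3m² − 10m + 3 = 0, so m = 3 or m = 1/3.
With m = 3: 3x − y = −20. With m = 1/3: x − 3y = −20.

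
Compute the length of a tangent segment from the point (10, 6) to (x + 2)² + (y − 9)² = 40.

√113

With centre O = (−2, 9), |OP|² = 153 and r² = 40.
Power of the point: PT² = |PO|² − r² = 113, so PT = √113.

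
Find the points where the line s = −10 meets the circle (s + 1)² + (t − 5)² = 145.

The line gives s = −10. Substituting into the circle:
t² − 10t − 39 = 0
t = 13 or t = −3, giving (−10, 13) and (−10, −3).

(−10, −3) and (−10, 13)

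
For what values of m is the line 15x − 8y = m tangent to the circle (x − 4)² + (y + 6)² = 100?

The line touches the circle iff its distance from (4, −6) is 10:
|15·4 − 8·(−6) − m| / √289 = 10
|m − (108)| = 10·17, so m = 278 or m = −62.

m = −62 or m = 278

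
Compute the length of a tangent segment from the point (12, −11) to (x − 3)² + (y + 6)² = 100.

√6

Centre (3, −6), r² = 100. |PO|² = (9)² + (−5)² = 106.
Power of the point: PT² = |PO|² − r² = 6, so PT = √6.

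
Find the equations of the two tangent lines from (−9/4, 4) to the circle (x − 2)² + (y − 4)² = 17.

Write the tangent as mx − y + (4 − m·(−9/4)) = 0 and set its distance from the centre to √17:
[m·(17/4) − (0)]² = 17(m² + 1)
m² − 16 = 0, so m = −4 or m = 4.
Through (−9/4, 4) these give 4x + y = −5 and 4x − y = −13.

4x + y = −5 and 4x − y = −13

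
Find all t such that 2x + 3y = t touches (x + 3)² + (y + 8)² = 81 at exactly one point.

Tangency holds when the distance from the centre (−3, −8) to the line equals the radius 9:
|2·(−3) + 3·(−8) − t| / √13 = 9
|t − (−30)| = 9√13.

t = −30 ± 9√13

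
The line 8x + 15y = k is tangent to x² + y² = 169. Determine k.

k = −221 or k = 221

The line touches the circle iff its distance from (0, 0) is 13:
|8·0 + 15·0 − k| / √289 = 13
|k| = 13·17, so k = 221 or k = −221.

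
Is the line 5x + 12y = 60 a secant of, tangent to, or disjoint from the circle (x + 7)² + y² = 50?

disjoint

Centre (−7, 0), r² = 50. Distance² from centre to line = (−95)²/169 = 9025/169.
Since d² > r², the line lies outside the circle.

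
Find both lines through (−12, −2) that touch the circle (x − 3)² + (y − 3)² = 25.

A line y − (−2) = m(x − (−12)) is tangent when its distance from (3, 3) is 5:
(15m − (5))² = 25(m² + 1)
4m² − 3m = 0, so m = 3/4 or m = 0.
Through (−12, −2) these give 3x − 4y = −28 and y = −2.

3x − 4y = −28 and y = −2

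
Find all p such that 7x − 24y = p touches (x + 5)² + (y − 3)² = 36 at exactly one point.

The line touches the circle iff its distance from (−5, 3) is 6:
|7·(−5) − 24·3 − p| / √625 = 6
|p − (−107)| = 6·25, so p = 43 or p = −257.

p = −257 or p = 43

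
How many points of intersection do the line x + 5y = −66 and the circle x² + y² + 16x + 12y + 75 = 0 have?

0

Centre (−8, −6), r² = 25. Distance² from centre to line = (28)²/26 = 392/13.
Since d² > r², the line lies outside the circle.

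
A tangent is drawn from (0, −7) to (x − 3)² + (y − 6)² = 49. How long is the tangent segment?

√129

With centre O = (3, 6), |OP|² = 178 and r² = 49.
By the tangent–radius right angle, tangent length = √(|PO|² − r²) = √129.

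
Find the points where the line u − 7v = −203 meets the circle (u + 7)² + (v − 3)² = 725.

From the line, v = (203 + u)/7. Substituting:
50u² + 1050u = 0  ⟹  u² + 21u = 0
u = 0 or u = −21, giving (0, 29) and (−21, 26).

(−21, 26) and (0, 29)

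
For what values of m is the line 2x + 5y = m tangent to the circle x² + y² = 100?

m = ±10√29

The line touches the circle iff its distance from (0, 0) is 10:
|2·0 + 5·0 − m| / √29 = 10
|m| = 10√29.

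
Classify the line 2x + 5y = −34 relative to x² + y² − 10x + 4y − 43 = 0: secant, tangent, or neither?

Substituting the line into the circle gives 29x² − 154x − 599 = 0.
Δ = 23716 − (−69484) = 93200.
Two real roots: the line is a secant.

secant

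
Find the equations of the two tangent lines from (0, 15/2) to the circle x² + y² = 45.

Write the tangent as mx − y + (15/2 − m·(0)) = 0 and set its distance from the centre to 3√5:
[m·(0) − (−15/2)]² = 45(m² + 1)
4m² − 1 = 0, so m = 1/2 or m = −1/2.
With m = 1/2: x − 2y = −15. With m = −1/2: x + 2y = 15.

x − 2y = −15 and x + 2y = 15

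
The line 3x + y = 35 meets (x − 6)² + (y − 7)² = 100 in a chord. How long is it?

6√10

Centre (6, 7), r² = 100. Perpendicular distance d from centre to line = |−10| / √10 = 10/√10.
Half the chord is √(r² − d²) = √(90), so the full chord is 6√10.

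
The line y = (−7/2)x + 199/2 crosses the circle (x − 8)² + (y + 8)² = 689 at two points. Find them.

(25, 12) and (33, −16)

Substitute y = (199 − 7x)/2:
53x² − 3074x + 43725 = 0  ⟹  x² − 58x + 825 = 0
x = 33 or x = 25, giving (33, −16) and (25, 12).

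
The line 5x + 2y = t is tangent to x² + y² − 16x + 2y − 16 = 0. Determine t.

t = 38 ± 9√29

For a tangent, require d(centre, line) = r = 9.
|5·8 + 2·(−1) − t| / √29 = 9
|t − (38)| = 9√29.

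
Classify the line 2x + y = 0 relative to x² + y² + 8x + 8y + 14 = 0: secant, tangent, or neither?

Substituting the line into the circle gives 5x² − 8x + 14 = 0.
Discriminant = (−8)² − 4·5·(14) = −216 < 0.
No real roots: the line does not meet the circle.

neither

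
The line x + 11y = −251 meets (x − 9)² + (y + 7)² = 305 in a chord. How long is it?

Centre (9, −7), r² = 305. Perpendicular distance d from centre to line = |183| / √122 = 183/√122.
Chord = 2√(r² − d²) = 2·√(61/2) = √122.

√122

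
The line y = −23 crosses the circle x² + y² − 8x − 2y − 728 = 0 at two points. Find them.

From the line, y = −23. Substituting:
x² − 8x − 153 = 0
x = 17 or x = −9, giving (17, −23) and (−9, −23).

(−9, −23) and (17, −23)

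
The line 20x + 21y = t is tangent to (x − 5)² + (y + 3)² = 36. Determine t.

The line touches the circle iff its distance from (5, −3) is 6:
|20·5 + 21·(−3) − t| / √841 = 6
|t − (37)| = 6·29, so t = 211 or t = −137.

t = −137 or t = 211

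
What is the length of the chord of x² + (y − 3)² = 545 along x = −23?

8

The distance from (0, 3) to the line is 23, and r² = 545.
Chord = 2√(r² − d²) = 2·√(16) = 8.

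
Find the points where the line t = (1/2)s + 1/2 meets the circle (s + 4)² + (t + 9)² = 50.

(−9, −4) and (−5, −2)

Express t = (1 + s)/2 and substitute into the circle:
5s² + 70s + 225 = 0  ⟹  s² + 14s + 45 = 0
s = −5 or s = −9, giving (−5, −2) and (−9, −4).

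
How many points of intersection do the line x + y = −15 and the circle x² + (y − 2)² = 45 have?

d² = (1·0 + 1·2 − (−15))²/2 = 289/2; r² = 45.
Since d² > r², the line lies outside the circle.

0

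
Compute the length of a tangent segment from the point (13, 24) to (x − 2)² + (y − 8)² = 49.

With centre O = (2, 8), |OP|² = 377 and r² = 49.
By the tangent–radius right angle, tangent length = √(|PO|² − r²) = √328 = 2√82.

2√82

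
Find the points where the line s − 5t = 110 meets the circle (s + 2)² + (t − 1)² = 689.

(−10, −24) and (15, −19)

From the line, t = (−110 + s)/5. Substituting:
26s² − 130s − 3900 = 0  ⟹  s² − 5s − 150 = 0
s = 15 or s = −10, giving (15, −19) and (−10, −24).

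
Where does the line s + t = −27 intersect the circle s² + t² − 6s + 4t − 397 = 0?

(−14, −13) and (−8, −19)

Substitute t = −s − 27:
2s² + 44s + 224 = 0  ⟹  s² + 22s + 112 = 0
s = −8 or s = −14, giving (−8, −19) and (−14, −13).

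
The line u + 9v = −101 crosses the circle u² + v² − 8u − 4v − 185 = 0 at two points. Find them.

Express v = (−101 − u)/9 and substitute into the circle:
82u² − 410u − 1148 = 0  ⟹  u² − 5u − 14 = 0
u = 7 or u = −2, giving (7, −12) and (−2, −11).

(−2, −11) and (7, −12)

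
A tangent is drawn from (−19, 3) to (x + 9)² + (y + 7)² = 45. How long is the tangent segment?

The centre is (−9, −7) and r = 3√5. The square of the distance from P to the centre is 100 + 100 = 200.
Power of the point: PT² = |PO|² − r² = 155, so PT = √155.

√155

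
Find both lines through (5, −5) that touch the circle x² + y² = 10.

A line y − (−5) = m(x − (5)) is tangent when its distance from (0, 0) is √10:
(−5m − (5))² = 10(m² + 1)
3m² + 10m + 3 = 0, so m = −1/3 or m = −3.
Through (5, −5) these give x + 3y = −10 and 3x + y = 10.

x + 3y = −10 and 3x + y = 10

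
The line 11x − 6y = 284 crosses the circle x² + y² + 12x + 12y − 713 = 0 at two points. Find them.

(10, −29) and (22, −7)

Express y = (−284 + 11x)/6 and substitute into the circle:
157x² − 5024x + 34540 = 0  ⟹  x² − 32x + 220 = 0
x = 22 or x = 10, giving (22, −7) and (10, −29).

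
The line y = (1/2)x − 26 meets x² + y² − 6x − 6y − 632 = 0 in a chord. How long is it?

Substitute y = (−52 + x)/2:
5x² − 140x + 800 = 0  ⟹  x² − 28x + 160 = 0
x = 20 or x = 8, giving (20, −16) and (8, −22).
|(20, −16) − (8, −22)| = √((12)² + (6)²) = 6√5.

6√5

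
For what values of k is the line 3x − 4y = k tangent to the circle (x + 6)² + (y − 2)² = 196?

For a tangent, require d(centre, line) = r = 14.
|3·(−6) − 4·2 − k| / √25 = 14
|k − (−26)| = 14·5, so k = 44 or k = −96.

k = −96 or k = 44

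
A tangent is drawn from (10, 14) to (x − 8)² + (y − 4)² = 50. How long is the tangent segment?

The centre is (8, 4) and r = 5√2. The square of the distance from P to the centre is 4 + 100 = 104.
By the tangent–radius right angle, tangent length = √(|PO|² − r²) = √54 = 3√6.

3√6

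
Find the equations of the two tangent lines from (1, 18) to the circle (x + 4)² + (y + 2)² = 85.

A line y − (18) = m(x − (1)) is tangent when its distance from (−4, −2) is √85:
[m·(−5) − (−20)]² = 85(m² + 1)
12m² + 40m − 63 = 0, so m = −9/2 or m = 7/6.
Through (1, 18) these give 9x + 2y = 45 and 7x − 6y = −101.

9x + 2y = 45 and 7x − 6y = −101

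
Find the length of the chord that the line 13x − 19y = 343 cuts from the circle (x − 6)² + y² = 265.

From the line, y = (−343 + 13x)/19. Substituting:
530x² − 13250x + 34980 = 0  ⟹  x² − 25x + 66 = 0
x = 22 or x = 3, giving (22, −3) and (3, −16).
|(22, −3) − (3, −16)| = √((19)² + (13)²) = √530.

√530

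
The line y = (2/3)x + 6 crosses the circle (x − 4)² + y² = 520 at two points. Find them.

(−18, −6) and (18, 18)

Express y = (18 + 2x)/3 and substitute into the circle:
13x² − 4212 = 0  ⟹  x² − 324 = 0
x = 18 or x = −18, giving (18, 18) and (−18, −6).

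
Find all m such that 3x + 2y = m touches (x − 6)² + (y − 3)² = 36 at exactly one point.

m = 24 ± 6√13

The line touches the circle iff its distance from (6, 3) is 6:
|3·6 + 2·3 − m| / √13 = 6
|m − (24)| = 6√13.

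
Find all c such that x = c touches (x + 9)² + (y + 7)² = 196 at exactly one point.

The line touches the circle iff its distance from (−9, −7) is 14:
|1·(−9) + 0·(−7) − c| / √1 = 14
|c − (−9)| = 14, so c = 5 or c = −23.

c = −23 or c = 5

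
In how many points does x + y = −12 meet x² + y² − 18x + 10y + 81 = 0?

Centre (9, −5), r² = 25. Distance² from centre to line = (16)²/2 = 128.
Since d² > r², the line lies outside the circle.

0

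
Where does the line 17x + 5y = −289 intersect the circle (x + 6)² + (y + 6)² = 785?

Express y = (−289 − 17x)/5 and substitute into the circle:
314x² + 9106x + 48356 = 0  ⟹  x² + 29x + 154 = 0
x = −7 or x = −22, giving (−7, −34) and (−22, 17).

(−22, 17) and (−7, −34)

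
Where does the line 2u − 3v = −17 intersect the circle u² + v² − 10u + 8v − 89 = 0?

(−4, 3) and (2, 7)

From the line, v = (17 + 2u)/3. Substituting:
13u² + 26u − 104 = 0  ⟹  u² + 2u − 8 = 0
u = 2 or u = −4, giving (2, 7) and (−4, 3).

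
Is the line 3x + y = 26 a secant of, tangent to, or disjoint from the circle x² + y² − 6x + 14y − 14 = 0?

secant

Substituting the line into the circle gives 10x² − 204x + 1026 = 0.
Discriminant = (−204)² − 4·10·(1026) = 576 > 0.
Two real roots: the line is a secant.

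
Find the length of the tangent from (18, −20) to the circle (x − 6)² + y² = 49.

3√55

Centre (6, 0), r² = 49. |PO|² = (12)² + (−20)² = 544.
By the tangent–radius right angle, tangent length = √(|PO|² − r²) = √495 = 3√55.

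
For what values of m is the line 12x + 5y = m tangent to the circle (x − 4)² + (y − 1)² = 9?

The line touches the circle iff its distance from (4, 1) is 3:
|12·4 + 5·1 − m| / √169 = 3
|m − (53)| = 3·13, so m = 92 or m = 14.

m = 14 or m = 92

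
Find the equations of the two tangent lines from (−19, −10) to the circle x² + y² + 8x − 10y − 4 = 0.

A line y − (−10) = m(x − (−19)) is tangent when its distance from (−4, 5) is 3√5:
(15m − (15))² = 45(m² + 1)
2m² − 5m + 2 = 0, so m = 2 or m = 1/2.
Through (−19, −10) these give 2x − y = −28 and x − 2y = 1.

2x − y = −28 and x − 2y = 1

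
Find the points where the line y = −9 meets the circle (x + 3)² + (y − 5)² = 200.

(−5, −9) and (−1, −9)

From the line, y = −9. Substituting:
x² + 6x + 5 = 0
x = −1 or x = −5, giving (−1, −9) and (−5, −9).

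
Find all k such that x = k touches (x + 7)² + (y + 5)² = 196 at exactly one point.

k = −21 or k = 7

For a tangent, require d(centre, line) = r = 14.
|1·(−7) + 0·(−5) − k| / √1 = 14
|k − (−7)| = 14, so k = 7 or k = −21.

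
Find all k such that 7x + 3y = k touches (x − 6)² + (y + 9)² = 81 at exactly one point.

For a tangent, require d(centre, line) = r = 9.
|7·6 + 3·(−9) − k| / √58 = 9
|k − (15)| = 9√58.

k = 15 ± 9√58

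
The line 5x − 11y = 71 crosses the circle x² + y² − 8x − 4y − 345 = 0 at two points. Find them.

(−10, −11) and (23, 4)

From the line, y = (−71 + 5x)/11. Substituting:
146x² − 1898x − 33580 = 0  ⟹  x² − 13x − 230 = 0
x = 23 or x = −10, giving (23, 4) and (−10, −11).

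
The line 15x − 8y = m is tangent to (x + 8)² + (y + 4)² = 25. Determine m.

m = −173 or m = −3

The line touches the circle iff its distance from (−8, −4) is 5:
|15·(−8) − 8·(−4) − m| / √289 = 5
|m − (−88)| = 5·17, so m = −3 or m = −173.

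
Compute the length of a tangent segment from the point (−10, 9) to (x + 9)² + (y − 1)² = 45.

2√5

With centre O = (−9, 1), |OP|² = 65 and r² = 45.
By the tangent–radius right angle, tangent length = √(|PO|² − r²) = √20 = 2√5.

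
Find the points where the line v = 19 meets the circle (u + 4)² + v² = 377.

(−8, 19) and (0, 19)

Express v = 19 and substitute into the circle:
u² + 8u = 0
u = 0 or u = −8, giving (0, 19) and (−8, 19).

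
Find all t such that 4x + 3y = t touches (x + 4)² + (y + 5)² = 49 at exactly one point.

The line touches the circle iff its distance from (−4, −5) is 7:
|4·(−4) + 3·(−5) − t| / √25 = 7
|t − (−31)| = 7·5, so t = 4 or t = −66.

t = −66 or t = 4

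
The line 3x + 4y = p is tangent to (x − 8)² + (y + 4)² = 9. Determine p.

p = −7 or p = 23

For a tangent, require d(centre, line) = r = 3.
|3·8 + 4·(−4) − p| / √25 = 3
|p − (8)| = 3·5, so p = 23 or p = −7.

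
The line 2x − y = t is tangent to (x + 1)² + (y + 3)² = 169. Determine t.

Tangency holds when the distance from the centre (−1, −3) to the line equals the radius 13:
|2·(−1) − 1·(−3) − t| / √5 = 13
|t − (1)| = 13√5.

t = 1 ± 13√5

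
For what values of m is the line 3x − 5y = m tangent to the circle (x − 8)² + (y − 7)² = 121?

The line touches the circle iff its distance from (8, 7) is 11:
|3·8 − 5·7 − m| / √34 = 11
|m − (−11)| = 11√34.

m = −11 ± 11√34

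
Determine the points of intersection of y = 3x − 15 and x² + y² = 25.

(4, −3) and (5, 0)

Express y = 3x − 15 and substitute into the circle:
10x² − 90x + 200 = 0  ⟹  x² − 9x + 20 = 0
x = 5 or x = 4, giving (5, 0) and (4, −3).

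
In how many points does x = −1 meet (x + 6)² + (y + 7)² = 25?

1

Substituting the line into the circle gives y² + 14y + 49 = 0.
Discriminant = (14)² − 4·1·(49) = 0.
A repeated root: the line is tangent.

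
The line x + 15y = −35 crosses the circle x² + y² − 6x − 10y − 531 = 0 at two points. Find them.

Express y = (−35 − x)/15 and substitute into the circle:
226x² − 1130x − 113000 = 0  ⟹  x² − 5x − 500 = 0
x = 25 or x = −20, giving (25, −4) and (−20, −1).

(−20, −1) and (25, −4)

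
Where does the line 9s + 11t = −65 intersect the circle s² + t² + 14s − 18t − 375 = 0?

(−28, 17) and (5, −10)

From the line, t = (−65 − 9s)/11. Substituting:
202s² + 4646s − 28280 = 0  ⟹  s² + 23s − 140 = 0
s = 5 or s = −28, giving (5, −10) and (−28, 17).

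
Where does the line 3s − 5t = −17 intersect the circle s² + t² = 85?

(−9, −2) and (6, 7)

Express t = (17 + 3s)/5 and substitute into the circle:
34s² + 102s − 1836 = 0  ⟹  s² + 3s − 54 = 0
s = 6 or s = −9, giving (6, 7) and (−9, −2).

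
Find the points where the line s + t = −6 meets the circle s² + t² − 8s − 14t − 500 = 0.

Substitute t = −s − 6:
2s² + 18s − 380 = 0  ⟹  s² + 9s − 190 = 0
s = 10 or s = −19, giving (10, −16) and (−19, 13).

(−19, 13) and (10, −16)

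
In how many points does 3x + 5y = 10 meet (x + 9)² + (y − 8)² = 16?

d² = (3·(−9) + 5·8 − (10))²/34 = 9/34; r² = 16.
Since d² < r², the line cuts the circle twice.

2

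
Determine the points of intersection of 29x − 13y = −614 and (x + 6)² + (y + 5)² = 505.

(−27, −13) and (−14, 16)

From the line, y = (614 + 29x)/13. Substituting:
1010x² + 41410x + 381780 = 0  ⟹  x² + 41x + 378 = 0
x = −14 or x = −27, giving (−14, 16) and (−27, −13).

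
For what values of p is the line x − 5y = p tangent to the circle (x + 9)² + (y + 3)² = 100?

Tangency holds when the distance from the centre (−9, −3) to the line equals the radius 10:
|1·(−9) − 5·(−3) − p| / √26 = 10
|p − (6)| = 10√26.

p = 6 ± 10√26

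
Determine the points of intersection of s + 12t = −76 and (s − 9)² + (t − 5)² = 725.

Express t = (−76 − s)/12 and substitute into the circle:
145s² − 2320s − 74240 = 0  ⟹  s² − 16s − 512 = 0
s = 32 or s = −16, giving (32, −9) and (−16, −5).

(−16, −5) and (32, −9)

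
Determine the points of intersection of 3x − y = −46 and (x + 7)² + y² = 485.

Substitute y = 3x + 46:
10x² + 290x + 1680 = 0  ⟹  x² + 29x + 168 = 0
x = −8 or x = −21, giving (−8, 22) and (−21, −17).

(−21, −17) and (−8, 22)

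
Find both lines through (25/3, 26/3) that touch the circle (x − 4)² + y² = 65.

x − 8y = −61 and 7x + 4y = 93

Write the tangent as mx − y + (26/3 − m·(25/3)) = 0 and set its distance from the centre to √65:
(−13/3m − (−26/3))² = 65(m² + 1)
32m² + 52m − 7 = 0, so m = 1/8 or m = −7/4.
Through (25/3, 26/3) these give x − 8y = −61 and 7x + 4y = 93.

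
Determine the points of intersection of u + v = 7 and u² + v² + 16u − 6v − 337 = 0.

(−15, 22) and (11, −4)

From the line, v = −u + 7. Substituting:
2u² + 8u − 330 = 0  ⟹  u² + 4u − 165 = 0
u = 11 or u = −15, giving (11, −4) and (−15, 22).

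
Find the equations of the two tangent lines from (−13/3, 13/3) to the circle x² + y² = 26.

Write the tangent as mx − y + (13/3 − m·(−13/3)) = 0 and set its distance from the centre to √26:
[m·(13/3) − (−13/3)]² = 26(m² + 1)
5m² − 26m + 5 = 0, so m = 1/5 or m = 5.
Through (−13/3, 13/3) these give x − 5y = −26 and 5x − y = −26.

x − 5y = −26 and 5x − y = −26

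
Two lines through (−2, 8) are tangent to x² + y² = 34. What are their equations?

5x − 3y = −34 and 3x + 5y = 34

A line y − (8) = m(x − (−2)) is tangent when its distance from (0, 0) is √34:
[m·(2) − (−8)]² = 34(m² + 1)
15m² − 16m − 15 = 0, so m = 5/3 or m = −3/5.
Through (−2, 8) these give 5x − 3y = −34 and 3x + 5y = 34.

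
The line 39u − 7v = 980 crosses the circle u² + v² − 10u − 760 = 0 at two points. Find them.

(21, −23) and (28, 16)

Substitute v = (−980 + 39u)/7:
1570u² − 76930u + 923160 = 0  ⟹  u² − 49u + 588 = 0
u = 28 or u = 21, giving (28, 16) and (21, −23).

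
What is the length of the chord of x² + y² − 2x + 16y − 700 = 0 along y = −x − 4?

Substitute y = −x − 4:
2x² − 10x − 748 = 0  ⟹  x² − 5x − 374 = 0
x = 22 or x = −17, giving (22, −26) and (−17, 13).
|(22, −26) − (−17, 13)| = √((39)² + (−39)²) = 39√2.

39√2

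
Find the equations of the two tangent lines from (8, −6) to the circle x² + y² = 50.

7x + y = 50 and x − 7y = 50

Let a tangent through (8, −6) have slope m. Its distance from (0, 0) must equal 5√2:
[m·(−8) − (6)]² = 50(m² + 1)
7m² + 48m − 7 = 0, so m = −7 or m = 1/7.
With m = −7: 7x + y = 50. With m = 1/7: x − 7y = 50.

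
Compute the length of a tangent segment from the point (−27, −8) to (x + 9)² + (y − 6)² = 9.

Centre (−9, 6), r² = 9. |PO|² = (−18)² + (−14)² = 520.
Power of the point: PT² = |PO|² − r² = 511, so PT = √511.

√511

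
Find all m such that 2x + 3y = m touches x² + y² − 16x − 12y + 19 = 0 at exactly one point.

Tangency holds when the distance from the centre (8, 6) to the line equals the radius 9:
|2·8 + 3·6 − m| / √13 = 9
|m − (34)| = 9√13.

m = 34 ± 9√13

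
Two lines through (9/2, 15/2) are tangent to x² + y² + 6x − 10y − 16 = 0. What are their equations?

x + y = 12 and 7x − y = 24

Let a tangent through (9/2, 15/2) have slope m. Its distance from (−3, 5) must equal 5√2:
[m·(−15/2) − (−5/2)]² = 50(m² + 1)
m² − 6m − 7 = 0, so m = −1 or m = 7.
With m = −1: x + y = 12. With m = 7: 7x − y = 24.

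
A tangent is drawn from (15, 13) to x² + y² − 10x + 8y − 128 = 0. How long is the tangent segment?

2√55

The centre is (5, −4) and r = 13. The square of the distance from P to the centre is 100 + 289 = 389.
The tangent meets the radius at right angles, so tangent² = |PO|² − r² = 389 − 169 = 220.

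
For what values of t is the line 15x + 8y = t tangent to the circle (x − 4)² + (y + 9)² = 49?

The line touches the circle iff its distance from (4, −9) is 7:
|15·4 + 8·(−9) − t| / √289 = 7
|t − (−12)| = 7·17, so t = 107 or t = −131.

t = −131 or t = 107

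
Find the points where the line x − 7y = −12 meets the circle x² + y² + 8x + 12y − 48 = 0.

(−12, 0) and (2, 2)

Substitute y = (12 + x)/7:
50x² + 500x − 1200 = 0  ⟹  x² + 10x − 24 = 0
x = 2 or x = −12, giving (2, 2) and (−12, 0).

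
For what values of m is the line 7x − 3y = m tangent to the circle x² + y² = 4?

The line touches the circle iff its distance from (0, 0) is 2:
|7·0 − 3·0 − m| / √58 = 2
|m| = 2√58.

m = ±2√58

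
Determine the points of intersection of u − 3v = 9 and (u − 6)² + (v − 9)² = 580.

(−12, −7) and (30, 7)

Express v = (−9 + u)/3 and substitute into the circle:
10u² − 180u − 3600 = 0  ⟹  u² − 18u − 360 = 0
u = 30 or u = −12, giving (30, 7) and (−12, −7).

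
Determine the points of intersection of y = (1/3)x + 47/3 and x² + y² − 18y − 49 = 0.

From the line, y = (47 + x)/3. Substituting:
10x² + 40x − 770 = 0  ⟹  x² + 4x − 77 = 0
x = 7 or x = −11, giving (7, 18) and (−11, 12).

(−11, 12) and (7, 18)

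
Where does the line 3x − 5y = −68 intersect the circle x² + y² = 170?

(−11, 7) and (−1, 13)

Express y = (68 + 3x)/5 and substitute into the circle:
34x² + 408x + 374 = 0  ⟹  x² + 12x + 11 = 0
x = −1 or x = −11, giving (−1, 13) and (−11, 7).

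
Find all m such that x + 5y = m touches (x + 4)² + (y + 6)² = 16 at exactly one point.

m = −34 ± 4√26

Tangency holds when the distance from the centre (−4, −6) to the line equals the radius 4:
|1·(−4) + 5·(−6) − m| / √26 = 4
|m − (−34)| = 4√26.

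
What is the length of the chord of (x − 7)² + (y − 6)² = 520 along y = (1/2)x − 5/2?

20√5

The distance from (7, 6) to the line is 10/√5, and r² = 520.
Chord = 2√(r² − d²) = 2·√(500) = 20√5.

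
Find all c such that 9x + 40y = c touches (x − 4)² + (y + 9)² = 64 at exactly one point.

Tangency holds when the distance from the centre (4, −9) to the line equals the radius 8:
|9·4 + 40·(−9) − c| / √1681 = 8
|c − (−324)| = 8·41, so c = 4 or c = −652.

c = −652 or c = 4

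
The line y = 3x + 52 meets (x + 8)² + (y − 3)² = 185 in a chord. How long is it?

7√10

Express y = 3x + 52 and substitute into the circle:
10x² + 310x + 2280 = 0  ⟹  x² + 31x + 228 = 0
x = −12 or x = −19, giving (−12, 16) and (−19, −5).
|(−12, 16) − (−19, −5)| = √((7)² + (21)²) = 7√10.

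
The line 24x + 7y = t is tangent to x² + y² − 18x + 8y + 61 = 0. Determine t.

t = 38 or t = 338

Tangency holds when the distance from the centre (9, −4) to the line equals the radius 6:
|24·9 + 7·(−4) − t| / √625 = 6
|t − (188)| = 6·25, so t = 338 or t = 38.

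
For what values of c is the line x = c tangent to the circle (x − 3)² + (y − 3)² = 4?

For a tangent, require d(centre, line) = r = 2.
|1·3 + 0·3 − c| / √1 = 2
|c − (3)| = 2, so c = 5 or c = 1.

c = 1 or c = 5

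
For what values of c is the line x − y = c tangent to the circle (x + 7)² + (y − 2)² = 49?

The line touches the circle iff its distance from (−7, 2) is 7:
|1·(−7) − 1·2 − c| / √2 = 7
|c − (−9)| = 7√2.

c = −9 ± 7√2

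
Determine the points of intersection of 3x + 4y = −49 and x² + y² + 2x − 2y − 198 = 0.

From the line, y = (−49 − 3x)/4. Substituting:
25x² + 350x − 375 = 0  ⟹  x² + 14x − 15 = 0
x = 1 or x = −15, giving (1, −13) and (−15, −1).

(−15, −1) and (1, −13)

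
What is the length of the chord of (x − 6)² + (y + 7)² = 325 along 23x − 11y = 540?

Express y = (−540 + 23x)/11 and substitute into the circle:
650x² − 22750x + 179400 = 0  ⟹  x² − 35x + 276 = 0
x = 23 or x = 12, giving (23, −1) and (12, −24).
Chord length = distance between (23, −1) and (12, −24) = √650 = 5√26.

5√26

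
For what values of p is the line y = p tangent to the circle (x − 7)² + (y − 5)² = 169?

p = −8 or p = 18

For a tangent, require d(centre, line) = r = 13.
|0·7 + 1·5 − p| / √1 = 13
|p − (5)| = 13, so p = 18 or p = −8.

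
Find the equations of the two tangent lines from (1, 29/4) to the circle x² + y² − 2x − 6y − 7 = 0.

Write the tangent as mx − y + (29/4 − m·(1)) = 0 and set its distance from the centre to √17:
(0m − (−17/4))² = 17(m² + 1)
16m² − 1 = 0, so m = 1/4 or m = −1/4.
With m = 1/4: x − 4y = −28. With m = −1/4: x + 4y = 30.

x − 4y = −28 and x + 4y = 30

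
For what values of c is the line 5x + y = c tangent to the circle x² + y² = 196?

c = ±14√26

The line touches the circle iff its distance from (0, 0) is 14:
|5·0 + 1·0 − c| / √26 = 14
|c| = 14√26.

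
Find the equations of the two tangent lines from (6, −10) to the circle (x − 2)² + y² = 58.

A line y − (−10) = m(x − (6)) is tangent when its distance from (2, 0) is √58:
(−4m − (10))² = 58(m² + 1)
21m² − 40m − 21 = 0, so m = −3/7 or m = 7/3.
With m = −3/7: 3x + 7y = −52. With m = 7/3: 7x − 3y = 72.

3x + 7y = −52 and 7x − 3y = 72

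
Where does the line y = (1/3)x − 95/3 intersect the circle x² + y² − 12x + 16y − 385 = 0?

Express y = (−95 + x)/3 and substitute into the circle:
10x² − 250x + 1000 = 0  ⟹  x² − 25x + 100 = 0
x = 20 or x = 5, giving (20, −25) and (5, −30).

(5, −30) and (20, −25)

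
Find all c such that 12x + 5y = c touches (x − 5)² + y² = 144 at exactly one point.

For a tangent, require d(centre, line) = r = 12.
|12·5 + 5·0 − c| / √169 = 12
|c − (60)| = 12·13, so c = 216 or c = −96.

c = −96 or c = 216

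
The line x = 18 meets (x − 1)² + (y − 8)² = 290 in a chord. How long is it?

The line gives x = 18. Substituting into the circle:
y² − 16y + 63 = 0
y = 9 or y = 7, giving (18, 9) and (18, 7).
Chord length = distance between (18, 9) and (18, 7) = √4 = 2.

2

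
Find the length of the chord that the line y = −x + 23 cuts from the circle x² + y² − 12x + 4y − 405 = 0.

23√2

Substitute y = −x + 23:
2x² − 62x + 216 = 0  ⟹  x² − 31x + 108 = 0
x = 27 or x = 4, giving (27, −4) and (4, 19).
|(27, −4) − (4, 19)| = √((23)² + (−23)²) = 23√2.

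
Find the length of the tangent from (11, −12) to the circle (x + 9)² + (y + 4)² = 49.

√415

With centre O = (−9, −4), |OP|² = 464 and r² = 49.
By the tangent–radius right angle, tangent length = √(|PO|² − r²) = √415.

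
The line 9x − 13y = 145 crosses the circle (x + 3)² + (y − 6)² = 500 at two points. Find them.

From the line, y = (−145 + 9x)/13. Substituting:
250x² − 3000x − 33250 = 0  ⟹  x² − 12x − 133 = 0
x = 19 or x = −7, giving (19, 2) and (−7, −16).

(−7, −16) and (19, 2)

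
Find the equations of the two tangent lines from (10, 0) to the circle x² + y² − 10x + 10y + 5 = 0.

A line y − (0) = m(x − (10)) is tangent when its distance from (5, −5) is 3√5:
(−5m − (−5))² = 45(m² + 1)
2m² + 5m + 2 = 0, so m = −2 or m = −1/2.
Through (10, 0) these give 2x + y = 20 and x + 2y = 10.

2x + y = 20 and x + 2y = 10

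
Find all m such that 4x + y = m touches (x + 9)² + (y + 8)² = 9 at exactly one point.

For a tangent, require d(centre, line) = r = 3.
|4·(−9) + 1·(−8) − m| / √17 = 3
|m − (−44)| = 3√17.

m = −44 ± 3√17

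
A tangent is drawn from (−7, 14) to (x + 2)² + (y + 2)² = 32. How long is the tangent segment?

Centre (−2, −2), r² = 32. |PO|² = (−5)² + (16)² = 281.
The tangent meets the radius at right angles, so tangent² = |PO|² − r² = 281 − 32 = 249.

√249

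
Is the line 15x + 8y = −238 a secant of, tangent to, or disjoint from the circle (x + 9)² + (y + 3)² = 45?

secant

d² = (15·(−9) + 8·(−3) − (−238))²/289 = 6241/289; r² = 45.
Since d² < r², the line cuts the circle twice.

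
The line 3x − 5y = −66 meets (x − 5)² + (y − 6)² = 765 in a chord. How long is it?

Express y = (66 + 3x)/5 and substitute into the circle:
34x² − 34x − 17204 = 0  ⟹  x² − x − 506 = 0
x = 23 or x = −22, giving (23, 27) and (−22, 0).
Chord length = distance between (23, 27) and (−22, 0) = √2754 = 9√34.

9√34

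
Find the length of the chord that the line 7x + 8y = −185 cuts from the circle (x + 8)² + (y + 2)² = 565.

Express y = (−185 − 7x)/8 and substitute into the circle:
113x² + 3390x − 3503 = 0  ⟹  x² + 30x − 31 = 0
x = 1 or x = −31, giving (1, −24) and (−31, 4).
Chord length = distance between (1, −24) and (−31, 4) = √1808 = 4√113.

4√113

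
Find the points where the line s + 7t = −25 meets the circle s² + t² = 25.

(−4, −3) and (3, −4)

From the line, t = (−25 − s)/7. Substituting:
50s² + 50s − 600 = 0  ⟹  s² + s − 12 = 0
s = 3 or s = −4, giving (3, −4) and (−4, −3).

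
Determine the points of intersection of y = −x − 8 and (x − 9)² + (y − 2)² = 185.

(−2, −6) and (1, −9)

Substitute y = −x − 8:
2x² + 2x − 4 = 0  ⟹  x² + x − 2 = 0
x = 1 or x = −2, giving (1, −9) and (−2, −6).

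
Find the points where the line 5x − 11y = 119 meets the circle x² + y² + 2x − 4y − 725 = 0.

(−18, −19) and (26, 1)

Substitute y = (−119 + 5x)/11:
146x² − 1168x − 68328 = 0  ⟹  x² − 8x − 468 = 0
x = 26 or x = −18, giving (26, 1) and (−18, −19).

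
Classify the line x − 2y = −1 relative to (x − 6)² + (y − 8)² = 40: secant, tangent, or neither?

secant

Centre (6, 8), r² = 40. Distance² from centre to line = (−9)²/5 = 81/5.
Since d² < r², the line cuts the circle twice.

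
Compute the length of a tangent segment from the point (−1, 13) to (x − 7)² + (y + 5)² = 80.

With centre O = (7, −5), |OP|² = 388 and r² = 80.
Power of the point: PT² = |PO|² − r² = 308, so PT = 2√77.

2√77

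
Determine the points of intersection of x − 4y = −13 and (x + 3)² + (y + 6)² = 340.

From the line, y = (13 + x)/4. Substituting:
17x² + 170x − 3927 = 0  ⟹  x² + 10x − 231 = 0
x = 11 or x = −21, giving (11, 6) and (−21, −2).

(−21, −2) and (11, 6)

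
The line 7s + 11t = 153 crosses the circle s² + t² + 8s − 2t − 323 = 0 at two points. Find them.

From the line, t = (153 − 7s)/11. Substituting:
170s² − 1020s − 19040 = 0  ⟹  s² − 6s − 112 = 0
s = 14 or s = −8, giving (14, 5) and (−8, 19).

(−8, 19) and (14, 5)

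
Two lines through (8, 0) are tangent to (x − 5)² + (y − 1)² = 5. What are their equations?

x − 2y = 8 and 2x + y = 16

A line y − (0) = m(x − (8)) is tangent when its distance from (5, 1) is √5:
[m·(−3) − (1)]² = 5(m² + 1)
2m² + 3m − 2 = 0, so m = 1/2 or m = −2.
With m = 1/2: x − 2y = 8. With m = −2: 2x + y = 16.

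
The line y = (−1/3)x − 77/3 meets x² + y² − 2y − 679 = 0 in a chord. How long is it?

From the line, y = (−77 − x)/3. Substituting:
10x² + 160x + 280 = 0  ⟹  x² + 16x + 28 = 0
x = −2 or x = −14, giving (−2, −25) and (−14, −21).
Chord length = distance between (−2, −25) and (−14, −21) = √160 = 4√10.

4√10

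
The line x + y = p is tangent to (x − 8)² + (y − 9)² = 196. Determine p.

For a tangent, require d(centre, line) = r = 14.
|1·8 + 1·9 − p| / √2 = 14
|p − (17)| = 14√2.

p = 17 ± 14√2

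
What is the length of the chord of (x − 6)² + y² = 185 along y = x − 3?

19√2

Express y = x − 3 and substitute into the circle:
2x² − 18x − 140 = 0  ⟹  x² − 9x − 70 = 0
x = 14 or x = −5, giving (14, 11) and (−5, −8).
|(14, 11) − (−5, −8)| = √((19)² + (19)²) = 19√2.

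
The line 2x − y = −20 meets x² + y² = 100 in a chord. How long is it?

4√5

Express y = 2x + 20 and substitute into the circle:
5x² + 80x + 300 = 0  ⟹  x² + 16x + 60 = 0
x = −6 or x = −10, giving (−6, 8) and (−10, 0).
|(−6, 8) − (−10, 0)| = √((4)² + (8)²) = 4√5.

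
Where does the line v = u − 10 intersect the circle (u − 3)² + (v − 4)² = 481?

(−6, −16) and (23, 13)

Express v = u − 10 and substitute into the circle:
2u² − 34u − 276 = 0  ⟹  u² − 17u − 138 = 0
u = 23 or u = −6, giving (23, 13) and (−6, −16).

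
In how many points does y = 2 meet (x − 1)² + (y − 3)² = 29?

d² = (0·1 + 1·3 − (2))² = 1; r² = 29.
Since d² < r², the line cuts the circle twice.

2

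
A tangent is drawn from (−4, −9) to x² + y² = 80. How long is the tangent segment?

The centre is (0, 0) and r = 4√5. The square of the distance from P to the centre is 16 + 81 = 97.
By the tangent–radius right angle, tangent length = √(|PO|² − r²) = √17.

√17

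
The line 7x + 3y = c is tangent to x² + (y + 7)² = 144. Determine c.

c = −21 ± 12√58

For a tangent, require d(centre, line) = r = 12.
|7·0 + 3·(−7) − c| / √58 = 12
|c − (−21)| = 12√58.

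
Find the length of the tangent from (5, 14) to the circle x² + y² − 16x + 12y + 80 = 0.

With centre O = (8, −6), |OP|² = 409 and r² = 20.
The tangent meets the radius at right angles, so tangent² = |PO|² − r² = 409 − 20 = 389.

√389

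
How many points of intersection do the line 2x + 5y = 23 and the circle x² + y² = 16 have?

Substituting the line into the circle gives 29x² − 92x + 129 = 0.
Discriminant = (−92)² − 4·29·(129) = −6500 < 0.
No real roots: the line does not meet the circle.

0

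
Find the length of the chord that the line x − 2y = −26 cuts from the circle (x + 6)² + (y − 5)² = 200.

12√5

Express y = (26 + x)/2 and substitute into the circle:
5x² + 80x − 400 = 0  ⟹  x² + 16x − 80 = 0
x = 4 or x = −20, giving (4, 15) and (−20, 3).
|(4, 15) − (−20, 3)| = √((24)² + (12)²) = 12√5.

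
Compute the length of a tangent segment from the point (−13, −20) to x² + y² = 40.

The centre is (0, 0) and r = 2√10. The square of the distance from P to the centre is 169 + 400 = 569.
The tangent meets the radius at right angles, so tangent² = |PO|² − r² = 569 − 40 = 529.

23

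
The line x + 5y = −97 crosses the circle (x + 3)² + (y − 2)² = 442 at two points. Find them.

(−12, −17) and (−2, −19)

Express y = (−97 − x)/5 and substitute into the circle:
26x² + 364x + 624 = 0  ⟹  x² + 14x + 24 = 0
x = −2 or x = −12, giving (−2, −19) and (−12, −17).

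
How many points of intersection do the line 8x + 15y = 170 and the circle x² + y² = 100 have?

1

Substituting the line into the circle gives 289x² − 2720x + 6400 = 0.
Δ = 7398400 − 7398400 = 0.
A repeated root: the line is tangent.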